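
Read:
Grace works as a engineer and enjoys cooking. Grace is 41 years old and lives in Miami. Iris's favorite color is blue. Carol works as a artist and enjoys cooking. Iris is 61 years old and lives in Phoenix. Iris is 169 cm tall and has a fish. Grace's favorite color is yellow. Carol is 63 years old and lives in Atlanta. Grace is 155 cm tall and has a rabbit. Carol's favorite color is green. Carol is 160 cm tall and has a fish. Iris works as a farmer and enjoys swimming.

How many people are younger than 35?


Filter: 0

0


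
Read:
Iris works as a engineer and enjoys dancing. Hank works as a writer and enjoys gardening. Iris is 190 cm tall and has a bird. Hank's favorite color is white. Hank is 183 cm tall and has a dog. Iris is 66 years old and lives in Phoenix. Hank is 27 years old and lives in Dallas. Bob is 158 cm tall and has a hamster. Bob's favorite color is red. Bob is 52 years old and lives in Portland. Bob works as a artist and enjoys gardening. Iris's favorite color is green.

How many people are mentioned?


People: Iris, Hank, Bob. Count = 3

3


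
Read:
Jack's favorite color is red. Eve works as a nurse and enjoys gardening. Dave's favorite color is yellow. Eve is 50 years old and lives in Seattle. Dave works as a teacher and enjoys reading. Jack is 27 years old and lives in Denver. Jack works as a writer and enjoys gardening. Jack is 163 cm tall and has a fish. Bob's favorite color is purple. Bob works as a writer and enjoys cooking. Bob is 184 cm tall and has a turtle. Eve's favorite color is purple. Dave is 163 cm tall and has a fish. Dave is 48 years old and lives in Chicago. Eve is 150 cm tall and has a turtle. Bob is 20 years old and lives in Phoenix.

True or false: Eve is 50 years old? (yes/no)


Eve is actually 50. yes

yes


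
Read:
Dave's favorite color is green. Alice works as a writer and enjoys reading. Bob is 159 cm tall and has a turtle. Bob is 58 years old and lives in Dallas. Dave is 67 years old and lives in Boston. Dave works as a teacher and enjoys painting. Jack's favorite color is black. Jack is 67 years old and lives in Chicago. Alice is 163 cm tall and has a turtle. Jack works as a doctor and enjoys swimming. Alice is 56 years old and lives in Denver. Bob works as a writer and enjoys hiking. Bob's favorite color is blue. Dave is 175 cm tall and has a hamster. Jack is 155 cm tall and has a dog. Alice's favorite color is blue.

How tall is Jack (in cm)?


Jack is 155 cm tall

155


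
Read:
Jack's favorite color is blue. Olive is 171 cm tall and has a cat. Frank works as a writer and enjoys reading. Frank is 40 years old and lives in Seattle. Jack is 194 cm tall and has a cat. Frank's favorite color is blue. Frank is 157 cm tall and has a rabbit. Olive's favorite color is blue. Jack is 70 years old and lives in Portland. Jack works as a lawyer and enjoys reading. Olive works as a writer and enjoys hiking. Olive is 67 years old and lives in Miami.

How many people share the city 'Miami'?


Count: 1

1


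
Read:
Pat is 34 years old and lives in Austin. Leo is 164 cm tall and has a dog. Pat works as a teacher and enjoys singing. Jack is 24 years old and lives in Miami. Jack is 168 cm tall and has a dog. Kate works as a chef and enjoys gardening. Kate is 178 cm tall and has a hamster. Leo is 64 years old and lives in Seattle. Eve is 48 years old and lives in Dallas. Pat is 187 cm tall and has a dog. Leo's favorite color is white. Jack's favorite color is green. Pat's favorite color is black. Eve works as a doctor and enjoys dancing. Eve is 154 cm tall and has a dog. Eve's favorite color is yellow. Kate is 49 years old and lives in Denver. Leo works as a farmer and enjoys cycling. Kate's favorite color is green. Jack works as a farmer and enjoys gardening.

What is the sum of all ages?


48+49+34+24+64 = 219

219


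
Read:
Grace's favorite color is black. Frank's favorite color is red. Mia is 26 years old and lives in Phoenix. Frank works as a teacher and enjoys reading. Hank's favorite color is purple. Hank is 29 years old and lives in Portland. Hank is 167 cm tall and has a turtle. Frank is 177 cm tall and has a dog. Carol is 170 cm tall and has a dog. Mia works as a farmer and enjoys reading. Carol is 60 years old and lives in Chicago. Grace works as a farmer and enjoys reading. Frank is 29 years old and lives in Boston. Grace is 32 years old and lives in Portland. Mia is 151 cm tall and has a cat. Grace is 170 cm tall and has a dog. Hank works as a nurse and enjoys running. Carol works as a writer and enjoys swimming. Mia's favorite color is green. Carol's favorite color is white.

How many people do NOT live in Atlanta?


Not in Atlanta: 5

5


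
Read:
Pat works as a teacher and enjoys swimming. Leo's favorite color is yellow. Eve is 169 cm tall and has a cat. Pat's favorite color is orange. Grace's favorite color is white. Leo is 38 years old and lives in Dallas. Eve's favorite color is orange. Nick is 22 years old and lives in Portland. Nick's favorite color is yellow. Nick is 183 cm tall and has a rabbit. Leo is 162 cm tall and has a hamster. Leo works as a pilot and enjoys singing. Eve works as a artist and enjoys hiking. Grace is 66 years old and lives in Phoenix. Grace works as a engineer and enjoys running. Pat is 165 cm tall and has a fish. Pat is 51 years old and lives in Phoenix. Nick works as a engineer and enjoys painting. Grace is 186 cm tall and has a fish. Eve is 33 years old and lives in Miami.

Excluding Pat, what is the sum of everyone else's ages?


Sum (excluding Pat): 159

159


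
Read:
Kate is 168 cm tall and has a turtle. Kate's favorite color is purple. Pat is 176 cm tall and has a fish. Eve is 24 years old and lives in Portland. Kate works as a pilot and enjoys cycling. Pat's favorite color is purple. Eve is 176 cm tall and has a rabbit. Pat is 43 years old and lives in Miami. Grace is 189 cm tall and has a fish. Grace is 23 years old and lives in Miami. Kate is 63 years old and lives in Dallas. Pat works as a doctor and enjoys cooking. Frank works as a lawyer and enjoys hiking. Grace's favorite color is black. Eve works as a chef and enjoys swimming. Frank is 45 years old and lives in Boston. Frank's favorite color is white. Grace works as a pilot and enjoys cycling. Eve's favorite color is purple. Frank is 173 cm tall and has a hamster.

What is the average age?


Sum=198, n=5, avg=39.6

39.6


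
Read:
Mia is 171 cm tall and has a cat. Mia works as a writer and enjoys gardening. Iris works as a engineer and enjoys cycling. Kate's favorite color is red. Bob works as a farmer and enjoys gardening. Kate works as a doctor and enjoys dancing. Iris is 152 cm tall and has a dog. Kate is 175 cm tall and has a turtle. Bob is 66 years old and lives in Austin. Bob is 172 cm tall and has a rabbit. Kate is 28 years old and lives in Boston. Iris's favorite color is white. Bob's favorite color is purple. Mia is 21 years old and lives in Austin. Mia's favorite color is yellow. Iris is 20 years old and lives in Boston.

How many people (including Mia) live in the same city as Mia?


Mia lives in Austin. Count = 2

2


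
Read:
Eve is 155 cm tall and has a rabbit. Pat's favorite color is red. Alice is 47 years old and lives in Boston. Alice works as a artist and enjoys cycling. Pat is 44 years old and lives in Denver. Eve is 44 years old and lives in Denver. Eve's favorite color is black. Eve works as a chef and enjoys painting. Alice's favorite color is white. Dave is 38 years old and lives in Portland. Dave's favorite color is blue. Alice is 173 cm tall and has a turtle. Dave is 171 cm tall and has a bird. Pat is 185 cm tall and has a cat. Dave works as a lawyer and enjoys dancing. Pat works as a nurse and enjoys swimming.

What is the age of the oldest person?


Oldest: Alice at 47

47


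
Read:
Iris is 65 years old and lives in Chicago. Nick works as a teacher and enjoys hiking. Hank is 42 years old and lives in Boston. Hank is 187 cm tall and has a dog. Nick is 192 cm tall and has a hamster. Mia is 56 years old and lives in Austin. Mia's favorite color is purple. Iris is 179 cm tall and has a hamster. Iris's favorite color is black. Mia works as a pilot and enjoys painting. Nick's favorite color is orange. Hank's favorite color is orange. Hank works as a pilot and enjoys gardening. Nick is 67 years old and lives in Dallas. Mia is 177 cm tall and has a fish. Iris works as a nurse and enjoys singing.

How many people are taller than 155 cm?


Taller than 155: 4

4


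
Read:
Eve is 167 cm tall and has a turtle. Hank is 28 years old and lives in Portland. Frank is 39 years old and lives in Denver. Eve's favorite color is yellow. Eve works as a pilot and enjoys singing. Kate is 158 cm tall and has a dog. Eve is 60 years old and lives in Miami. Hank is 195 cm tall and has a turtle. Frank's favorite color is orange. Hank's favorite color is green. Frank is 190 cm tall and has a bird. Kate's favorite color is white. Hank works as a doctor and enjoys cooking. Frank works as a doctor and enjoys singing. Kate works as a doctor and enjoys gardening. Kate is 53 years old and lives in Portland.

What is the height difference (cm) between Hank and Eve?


|195 - 167| = 28

28


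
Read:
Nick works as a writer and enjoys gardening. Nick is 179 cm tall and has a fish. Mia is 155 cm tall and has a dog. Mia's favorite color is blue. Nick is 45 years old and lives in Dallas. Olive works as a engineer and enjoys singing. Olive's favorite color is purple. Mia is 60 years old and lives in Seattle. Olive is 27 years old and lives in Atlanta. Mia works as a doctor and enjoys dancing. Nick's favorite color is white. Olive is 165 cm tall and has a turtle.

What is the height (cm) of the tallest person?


Tallest: Nick at 179 cm

179


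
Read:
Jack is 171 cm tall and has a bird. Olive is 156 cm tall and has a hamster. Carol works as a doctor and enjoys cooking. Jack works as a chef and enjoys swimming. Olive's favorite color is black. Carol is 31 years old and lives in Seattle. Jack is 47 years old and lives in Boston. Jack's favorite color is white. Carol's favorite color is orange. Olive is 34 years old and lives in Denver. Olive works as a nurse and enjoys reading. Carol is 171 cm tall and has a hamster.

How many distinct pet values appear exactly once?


Unique pet values: 1

1


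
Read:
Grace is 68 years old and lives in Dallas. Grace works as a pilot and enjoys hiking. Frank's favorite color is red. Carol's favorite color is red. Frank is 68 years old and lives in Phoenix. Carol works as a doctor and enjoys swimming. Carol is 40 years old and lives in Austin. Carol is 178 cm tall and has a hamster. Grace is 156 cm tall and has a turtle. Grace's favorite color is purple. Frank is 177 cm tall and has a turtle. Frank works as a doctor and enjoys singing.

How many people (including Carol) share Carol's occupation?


Carol is a doctor. Count = 2

2


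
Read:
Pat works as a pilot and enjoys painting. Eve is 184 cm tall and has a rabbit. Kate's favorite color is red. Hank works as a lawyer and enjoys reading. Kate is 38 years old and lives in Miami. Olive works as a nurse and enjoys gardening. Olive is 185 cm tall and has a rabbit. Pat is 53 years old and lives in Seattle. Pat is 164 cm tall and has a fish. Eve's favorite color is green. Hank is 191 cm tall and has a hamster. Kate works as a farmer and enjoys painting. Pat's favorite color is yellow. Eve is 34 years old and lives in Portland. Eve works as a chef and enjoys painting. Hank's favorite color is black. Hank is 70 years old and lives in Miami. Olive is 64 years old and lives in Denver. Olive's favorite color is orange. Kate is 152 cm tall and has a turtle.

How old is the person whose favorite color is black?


Person with favorite color=black is Hank, age 70

70


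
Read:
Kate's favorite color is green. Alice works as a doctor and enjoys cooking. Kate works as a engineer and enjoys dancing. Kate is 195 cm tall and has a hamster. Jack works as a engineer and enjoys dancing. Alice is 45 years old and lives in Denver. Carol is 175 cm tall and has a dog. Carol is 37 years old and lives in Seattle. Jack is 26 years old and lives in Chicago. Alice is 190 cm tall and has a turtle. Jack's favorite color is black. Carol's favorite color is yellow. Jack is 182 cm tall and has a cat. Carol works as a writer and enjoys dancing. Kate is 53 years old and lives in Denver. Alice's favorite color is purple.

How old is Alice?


Alice is 45 years old

45


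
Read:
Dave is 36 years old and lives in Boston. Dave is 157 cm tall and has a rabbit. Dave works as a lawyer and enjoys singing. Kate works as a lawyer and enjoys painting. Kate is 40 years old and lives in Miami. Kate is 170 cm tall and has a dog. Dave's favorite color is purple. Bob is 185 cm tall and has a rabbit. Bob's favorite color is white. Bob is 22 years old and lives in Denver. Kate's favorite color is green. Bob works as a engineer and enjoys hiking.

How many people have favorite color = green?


Count: 1

1


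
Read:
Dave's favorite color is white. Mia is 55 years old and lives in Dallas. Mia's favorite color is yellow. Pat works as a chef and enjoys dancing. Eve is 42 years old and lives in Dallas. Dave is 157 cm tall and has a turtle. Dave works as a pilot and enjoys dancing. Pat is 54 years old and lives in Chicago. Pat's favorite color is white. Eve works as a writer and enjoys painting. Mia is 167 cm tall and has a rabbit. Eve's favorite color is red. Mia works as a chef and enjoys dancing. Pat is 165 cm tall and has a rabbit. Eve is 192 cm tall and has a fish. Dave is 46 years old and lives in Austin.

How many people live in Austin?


Count in Austin: 1

1


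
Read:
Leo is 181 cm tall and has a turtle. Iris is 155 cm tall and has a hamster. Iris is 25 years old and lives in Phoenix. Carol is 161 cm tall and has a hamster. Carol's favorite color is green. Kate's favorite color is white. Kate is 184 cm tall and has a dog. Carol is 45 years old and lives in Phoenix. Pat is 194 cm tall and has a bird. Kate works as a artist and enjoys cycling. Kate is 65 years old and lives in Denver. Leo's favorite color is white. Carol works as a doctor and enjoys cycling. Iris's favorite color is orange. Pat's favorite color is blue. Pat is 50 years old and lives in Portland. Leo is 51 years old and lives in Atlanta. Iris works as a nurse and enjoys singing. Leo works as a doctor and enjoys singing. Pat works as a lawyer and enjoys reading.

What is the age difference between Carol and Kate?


|45 - 65| = 20

20


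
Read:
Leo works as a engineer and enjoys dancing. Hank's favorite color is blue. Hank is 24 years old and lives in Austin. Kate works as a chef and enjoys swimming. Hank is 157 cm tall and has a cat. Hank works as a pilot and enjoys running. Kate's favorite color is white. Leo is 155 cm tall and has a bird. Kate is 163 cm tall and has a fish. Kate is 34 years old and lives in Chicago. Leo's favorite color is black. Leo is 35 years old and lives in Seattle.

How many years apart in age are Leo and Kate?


35 vs 34, diff = 1

1


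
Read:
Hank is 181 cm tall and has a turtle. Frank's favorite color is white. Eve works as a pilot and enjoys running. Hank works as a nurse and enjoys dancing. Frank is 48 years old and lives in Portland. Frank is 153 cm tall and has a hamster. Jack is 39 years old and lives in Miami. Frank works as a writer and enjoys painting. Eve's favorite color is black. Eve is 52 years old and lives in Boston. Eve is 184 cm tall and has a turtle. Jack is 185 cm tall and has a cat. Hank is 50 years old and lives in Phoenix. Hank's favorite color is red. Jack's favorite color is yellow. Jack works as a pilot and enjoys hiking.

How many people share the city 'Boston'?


Count: 1

1


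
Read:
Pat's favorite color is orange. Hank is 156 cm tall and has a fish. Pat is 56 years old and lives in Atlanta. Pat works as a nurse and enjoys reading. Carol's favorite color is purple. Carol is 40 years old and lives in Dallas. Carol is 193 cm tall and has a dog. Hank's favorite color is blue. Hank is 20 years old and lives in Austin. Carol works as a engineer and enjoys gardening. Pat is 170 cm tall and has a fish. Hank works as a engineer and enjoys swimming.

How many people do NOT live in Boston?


Not in Boston: 3

3


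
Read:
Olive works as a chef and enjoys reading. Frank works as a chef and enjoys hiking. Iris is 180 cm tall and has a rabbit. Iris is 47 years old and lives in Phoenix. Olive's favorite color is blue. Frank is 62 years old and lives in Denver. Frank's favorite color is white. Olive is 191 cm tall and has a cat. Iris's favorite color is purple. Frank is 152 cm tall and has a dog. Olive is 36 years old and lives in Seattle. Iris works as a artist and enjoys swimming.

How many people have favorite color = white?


Count: 1

1


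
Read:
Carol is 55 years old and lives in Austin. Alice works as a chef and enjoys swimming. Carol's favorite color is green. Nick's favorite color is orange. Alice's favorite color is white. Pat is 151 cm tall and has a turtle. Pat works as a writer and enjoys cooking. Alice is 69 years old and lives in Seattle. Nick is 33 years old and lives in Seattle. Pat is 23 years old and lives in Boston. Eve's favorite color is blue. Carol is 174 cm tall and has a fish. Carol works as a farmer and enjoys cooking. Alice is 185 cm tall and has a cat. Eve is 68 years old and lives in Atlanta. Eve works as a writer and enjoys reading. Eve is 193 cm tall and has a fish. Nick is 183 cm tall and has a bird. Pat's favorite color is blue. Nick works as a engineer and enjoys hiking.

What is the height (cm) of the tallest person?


Tallest: Eve at 193 cm

193


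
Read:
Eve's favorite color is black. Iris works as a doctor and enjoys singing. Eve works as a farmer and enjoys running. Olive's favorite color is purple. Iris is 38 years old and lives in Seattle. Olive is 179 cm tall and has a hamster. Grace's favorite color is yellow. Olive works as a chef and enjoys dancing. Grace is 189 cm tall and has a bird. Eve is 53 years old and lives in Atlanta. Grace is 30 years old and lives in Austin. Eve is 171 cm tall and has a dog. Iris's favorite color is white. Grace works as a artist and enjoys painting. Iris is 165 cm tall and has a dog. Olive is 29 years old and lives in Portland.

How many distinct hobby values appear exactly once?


Unique hobby values: 4

4


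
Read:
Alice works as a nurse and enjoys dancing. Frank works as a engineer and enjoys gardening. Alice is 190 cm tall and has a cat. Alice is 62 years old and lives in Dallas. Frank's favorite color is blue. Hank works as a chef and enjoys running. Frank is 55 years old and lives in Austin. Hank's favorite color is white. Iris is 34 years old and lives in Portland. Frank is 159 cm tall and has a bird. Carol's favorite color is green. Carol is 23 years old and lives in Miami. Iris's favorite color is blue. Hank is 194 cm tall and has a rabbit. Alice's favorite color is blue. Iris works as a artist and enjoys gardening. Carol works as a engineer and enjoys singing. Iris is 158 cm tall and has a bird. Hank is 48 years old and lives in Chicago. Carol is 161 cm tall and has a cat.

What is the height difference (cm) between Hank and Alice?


|194 - 190| = 4

4


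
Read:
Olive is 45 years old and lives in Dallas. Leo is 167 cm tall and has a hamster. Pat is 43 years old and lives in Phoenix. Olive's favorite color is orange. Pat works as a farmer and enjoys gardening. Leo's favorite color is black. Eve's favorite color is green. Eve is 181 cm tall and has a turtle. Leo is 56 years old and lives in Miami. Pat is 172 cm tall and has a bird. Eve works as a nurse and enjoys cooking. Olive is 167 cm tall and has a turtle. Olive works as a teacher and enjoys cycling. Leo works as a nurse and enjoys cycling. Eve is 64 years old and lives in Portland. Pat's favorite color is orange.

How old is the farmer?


The farmer is Pat, age 43

43


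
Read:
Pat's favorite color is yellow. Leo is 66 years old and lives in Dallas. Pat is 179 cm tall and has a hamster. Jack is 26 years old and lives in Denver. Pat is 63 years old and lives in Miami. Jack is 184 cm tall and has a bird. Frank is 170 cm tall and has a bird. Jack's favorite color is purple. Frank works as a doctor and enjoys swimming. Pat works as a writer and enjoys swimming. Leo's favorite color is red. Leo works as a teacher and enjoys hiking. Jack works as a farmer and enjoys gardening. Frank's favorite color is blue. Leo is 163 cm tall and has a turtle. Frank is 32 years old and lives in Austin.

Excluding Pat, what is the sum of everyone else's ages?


Sum (excluding Pat): 124

124


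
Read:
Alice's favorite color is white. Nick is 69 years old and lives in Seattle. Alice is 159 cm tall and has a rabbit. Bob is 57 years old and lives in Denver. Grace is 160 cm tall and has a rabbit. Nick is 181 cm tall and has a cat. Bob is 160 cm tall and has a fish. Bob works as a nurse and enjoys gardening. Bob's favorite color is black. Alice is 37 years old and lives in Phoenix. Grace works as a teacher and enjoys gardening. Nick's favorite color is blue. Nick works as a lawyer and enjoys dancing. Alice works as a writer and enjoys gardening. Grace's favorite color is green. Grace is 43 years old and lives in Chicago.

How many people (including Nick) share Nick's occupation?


Nick is a lawyer. Count = 1

1


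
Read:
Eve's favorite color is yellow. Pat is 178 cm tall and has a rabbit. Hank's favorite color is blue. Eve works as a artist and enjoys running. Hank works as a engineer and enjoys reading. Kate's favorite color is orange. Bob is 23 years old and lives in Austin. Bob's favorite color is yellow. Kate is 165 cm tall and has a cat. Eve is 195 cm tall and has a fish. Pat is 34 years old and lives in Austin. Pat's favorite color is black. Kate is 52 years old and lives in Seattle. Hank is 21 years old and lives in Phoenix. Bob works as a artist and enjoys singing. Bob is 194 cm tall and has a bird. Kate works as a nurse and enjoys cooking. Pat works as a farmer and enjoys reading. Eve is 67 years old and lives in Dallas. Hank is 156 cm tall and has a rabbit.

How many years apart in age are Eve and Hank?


67 vs 21, diff = 46

46


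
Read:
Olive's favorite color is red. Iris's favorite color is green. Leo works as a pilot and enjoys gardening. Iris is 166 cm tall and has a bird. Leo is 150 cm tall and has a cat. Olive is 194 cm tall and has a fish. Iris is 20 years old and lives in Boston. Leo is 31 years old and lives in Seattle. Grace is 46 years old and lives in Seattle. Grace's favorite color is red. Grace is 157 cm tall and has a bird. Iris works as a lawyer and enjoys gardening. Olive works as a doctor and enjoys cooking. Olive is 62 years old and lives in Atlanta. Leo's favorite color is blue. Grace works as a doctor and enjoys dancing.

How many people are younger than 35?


Filter: 2

2


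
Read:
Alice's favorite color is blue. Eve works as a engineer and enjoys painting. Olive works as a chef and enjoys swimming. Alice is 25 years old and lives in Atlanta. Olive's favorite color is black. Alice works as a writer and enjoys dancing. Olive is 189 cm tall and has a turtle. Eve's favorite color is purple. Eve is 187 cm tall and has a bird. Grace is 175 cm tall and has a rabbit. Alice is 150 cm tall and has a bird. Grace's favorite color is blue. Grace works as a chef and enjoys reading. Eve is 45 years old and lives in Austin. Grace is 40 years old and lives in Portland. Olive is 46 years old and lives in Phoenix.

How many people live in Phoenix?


Count in Phoenix: 1

1


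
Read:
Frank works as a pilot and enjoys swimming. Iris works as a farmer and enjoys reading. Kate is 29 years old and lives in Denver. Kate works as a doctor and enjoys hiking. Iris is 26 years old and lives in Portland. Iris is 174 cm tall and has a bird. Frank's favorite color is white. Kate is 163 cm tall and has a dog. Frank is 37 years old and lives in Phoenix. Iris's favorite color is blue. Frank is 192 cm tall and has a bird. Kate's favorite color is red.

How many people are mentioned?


People: Frank, Kate, Iris. Count = 3

3


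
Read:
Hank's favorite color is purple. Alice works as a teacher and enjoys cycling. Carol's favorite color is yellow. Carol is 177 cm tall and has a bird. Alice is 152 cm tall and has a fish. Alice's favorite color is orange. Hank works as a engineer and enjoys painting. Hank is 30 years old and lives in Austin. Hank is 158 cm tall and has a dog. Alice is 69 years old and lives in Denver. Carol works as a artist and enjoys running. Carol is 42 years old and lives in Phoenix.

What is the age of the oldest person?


Oldest: Alice at 69

69


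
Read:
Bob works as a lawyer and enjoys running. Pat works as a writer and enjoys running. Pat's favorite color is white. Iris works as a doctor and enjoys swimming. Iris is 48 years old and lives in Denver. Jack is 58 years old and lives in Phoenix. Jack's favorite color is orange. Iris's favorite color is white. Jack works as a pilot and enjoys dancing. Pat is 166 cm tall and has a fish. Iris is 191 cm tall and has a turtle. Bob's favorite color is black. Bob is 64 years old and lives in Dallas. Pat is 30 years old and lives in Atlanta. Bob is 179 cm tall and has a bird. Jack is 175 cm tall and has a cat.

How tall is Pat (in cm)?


Pat is 166 cm tall

166


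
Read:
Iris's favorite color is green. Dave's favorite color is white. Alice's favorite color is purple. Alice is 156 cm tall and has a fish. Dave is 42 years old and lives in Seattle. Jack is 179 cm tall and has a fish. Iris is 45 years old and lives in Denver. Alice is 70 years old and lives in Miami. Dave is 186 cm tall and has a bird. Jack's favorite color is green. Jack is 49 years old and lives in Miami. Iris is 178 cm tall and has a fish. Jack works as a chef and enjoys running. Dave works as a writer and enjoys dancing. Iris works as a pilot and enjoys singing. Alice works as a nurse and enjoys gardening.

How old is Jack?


Jack is 49 years old

49


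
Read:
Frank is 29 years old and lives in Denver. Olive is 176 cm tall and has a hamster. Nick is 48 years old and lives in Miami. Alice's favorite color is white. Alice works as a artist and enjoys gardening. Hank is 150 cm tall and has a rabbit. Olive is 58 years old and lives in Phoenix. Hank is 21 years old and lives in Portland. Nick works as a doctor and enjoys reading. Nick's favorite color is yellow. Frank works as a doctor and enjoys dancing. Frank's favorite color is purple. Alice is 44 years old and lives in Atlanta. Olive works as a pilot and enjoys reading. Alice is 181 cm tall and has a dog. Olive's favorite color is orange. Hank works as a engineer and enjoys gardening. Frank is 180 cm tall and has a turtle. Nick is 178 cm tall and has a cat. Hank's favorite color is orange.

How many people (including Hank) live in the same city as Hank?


Hank lives in Portland. Count = 1

1


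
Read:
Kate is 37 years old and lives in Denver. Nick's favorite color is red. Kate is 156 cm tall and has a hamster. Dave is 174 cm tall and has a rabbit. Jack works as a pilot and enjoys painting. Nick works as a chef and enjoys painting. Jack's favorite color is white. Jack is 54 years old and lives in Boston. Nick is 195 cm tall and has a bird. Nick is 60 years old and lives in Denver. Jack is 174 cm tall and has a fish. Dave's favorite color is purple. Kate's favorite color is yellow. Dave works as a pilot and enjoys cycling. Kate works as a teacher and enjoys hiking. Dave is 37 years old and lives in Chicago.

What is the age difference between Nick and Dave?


|60 - 37| = 23

23


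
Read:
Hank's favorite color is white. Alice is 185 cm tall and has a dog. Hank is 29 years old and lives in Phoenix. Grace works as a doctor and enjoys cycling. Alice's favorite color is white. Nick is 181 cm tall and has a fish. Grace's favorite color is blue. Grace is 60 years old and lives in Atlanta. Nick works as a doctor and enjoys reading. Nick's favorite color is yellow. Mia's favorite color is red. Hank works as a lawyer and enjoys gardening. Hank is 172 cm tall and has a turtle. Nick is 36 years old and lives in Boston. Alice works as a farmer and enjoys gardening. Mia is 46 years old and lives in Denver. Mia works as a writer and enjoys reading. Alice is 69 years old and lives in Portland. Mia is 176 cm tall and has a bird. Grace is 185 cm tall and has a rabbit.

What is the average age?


Sum=240, n=5, avg=48

48


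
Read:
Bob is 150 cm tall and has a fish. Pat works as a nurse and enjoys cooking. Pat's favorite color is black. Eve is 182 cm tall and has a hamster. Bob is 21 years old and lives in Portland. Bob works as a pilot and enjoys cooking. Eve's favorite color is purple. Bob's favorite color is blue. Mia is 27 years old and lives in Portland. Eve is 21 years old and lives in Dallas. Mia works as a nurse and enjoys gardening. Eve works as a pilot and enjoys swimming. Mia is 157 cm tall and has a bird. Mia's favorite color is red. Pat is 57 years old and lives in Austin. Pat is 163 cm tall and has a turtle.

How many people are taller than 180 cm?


Taller than 180: 1

1


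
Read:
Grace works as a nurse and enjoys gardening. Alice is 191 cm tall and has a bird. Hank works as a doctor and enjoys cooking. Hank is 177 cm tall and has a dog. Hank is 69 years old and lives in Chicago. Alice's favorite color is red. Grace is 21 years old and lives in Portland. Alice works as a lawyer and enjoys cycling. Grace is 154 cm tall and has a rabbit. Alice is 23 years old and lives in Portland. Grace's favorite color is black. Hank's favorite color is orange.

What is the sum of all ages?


21+69+23 = 113

113


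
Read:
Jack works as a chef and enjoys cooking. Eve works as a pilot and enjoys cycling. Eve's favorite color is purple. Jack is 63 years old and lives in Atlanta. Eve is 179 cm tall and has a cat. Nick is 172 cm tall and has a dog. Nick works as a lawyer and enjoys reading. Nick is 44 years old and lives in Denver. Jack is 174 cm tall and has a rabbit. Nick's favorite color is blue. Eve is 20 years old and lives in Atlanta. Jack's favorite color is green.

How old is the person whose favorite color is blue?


Person with favorite color=blue is Nick, age 44

44


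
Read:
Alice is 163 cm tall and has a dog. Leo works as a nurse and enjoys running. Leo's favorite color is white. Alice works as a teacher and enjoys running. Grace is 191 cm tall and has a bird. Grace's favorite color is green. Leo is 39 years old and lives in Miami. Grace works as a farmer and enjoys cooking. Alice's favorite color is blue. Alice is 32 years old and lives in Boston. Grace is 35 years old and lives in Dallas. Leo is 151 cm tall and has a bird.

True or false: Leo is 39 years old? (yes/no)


Leo is actually 39. yes

yes


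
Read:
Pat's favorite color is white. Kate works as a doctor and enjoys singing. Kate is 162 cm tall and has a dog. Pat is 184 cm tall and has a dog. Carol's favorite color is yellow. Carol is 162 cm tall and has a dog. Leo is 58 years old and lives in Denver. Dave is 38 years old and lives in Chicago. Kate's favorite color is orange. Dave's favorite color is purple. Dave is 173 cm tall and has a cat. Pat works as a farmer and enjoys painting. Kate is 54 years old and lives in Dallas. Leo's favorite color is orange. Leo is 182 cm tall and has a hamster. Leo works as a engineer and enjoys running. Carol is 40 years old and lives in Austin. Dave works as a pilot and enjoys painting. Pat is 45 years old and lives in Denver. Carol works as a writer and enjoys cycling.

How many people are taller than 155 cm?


Taller than 155: 5

5


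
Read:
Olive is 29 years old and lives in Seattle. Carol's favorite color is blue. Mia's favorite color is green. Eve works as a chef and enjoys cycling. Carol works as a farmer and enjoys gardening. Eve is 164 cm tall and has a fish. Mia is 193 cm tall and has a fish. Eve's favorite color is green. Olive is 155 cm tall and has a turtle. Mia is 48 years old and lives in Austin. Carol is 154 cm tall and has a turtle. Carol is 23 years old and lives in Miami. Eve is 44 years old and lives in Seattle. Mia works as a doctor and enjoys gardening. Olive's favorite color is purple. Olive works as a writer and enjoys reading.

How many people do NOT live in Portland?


Not in Portland: 4

4


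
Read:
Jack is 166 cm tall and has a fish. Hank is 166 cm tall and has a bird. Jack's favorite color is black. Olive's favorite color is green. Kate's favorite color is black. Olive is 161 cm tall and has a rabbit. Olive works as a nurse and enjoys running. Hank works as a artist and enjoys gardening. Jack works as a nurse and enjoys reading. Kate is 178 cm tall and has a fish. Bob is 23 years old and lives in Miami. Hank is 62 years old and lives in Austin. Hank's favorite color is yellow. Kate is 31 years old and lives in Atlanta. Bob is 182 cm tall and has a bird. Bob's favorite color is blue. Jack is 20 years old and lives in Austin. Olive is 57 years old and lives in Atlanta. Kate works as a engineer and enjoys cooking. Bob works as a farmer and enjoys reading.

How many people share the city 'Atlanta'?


Count: 2

2


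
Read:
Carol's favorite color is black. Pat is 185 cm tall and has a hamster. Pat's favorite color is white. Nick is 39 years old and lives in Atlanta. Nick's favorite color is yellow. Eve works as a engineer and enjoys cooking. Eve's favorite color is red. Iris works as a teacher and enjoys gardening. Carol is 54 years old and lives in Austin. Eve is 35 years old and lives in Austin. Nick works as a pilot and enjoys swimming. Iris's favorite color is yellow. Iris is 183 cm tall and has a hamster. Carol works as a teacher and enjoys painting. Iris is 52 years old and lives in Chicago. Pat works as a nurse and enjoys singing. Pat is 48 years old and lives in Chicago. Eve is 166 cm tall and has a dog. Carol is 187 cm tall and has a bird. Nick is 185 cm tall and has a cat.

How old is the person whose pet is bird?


Person with pet=bird is Carol, age 54

54


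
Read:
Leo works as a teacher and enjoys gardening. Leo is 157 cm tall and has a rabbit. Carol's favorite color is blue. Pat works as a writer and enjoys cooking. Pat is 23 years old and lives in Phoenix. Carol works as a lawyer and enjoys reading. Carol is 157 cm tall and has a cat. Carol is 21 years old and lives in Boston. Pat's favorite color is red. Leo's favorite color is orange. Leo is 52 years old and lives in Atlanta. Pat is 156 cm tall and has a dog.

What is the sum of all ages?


23+21+52 = 96

96


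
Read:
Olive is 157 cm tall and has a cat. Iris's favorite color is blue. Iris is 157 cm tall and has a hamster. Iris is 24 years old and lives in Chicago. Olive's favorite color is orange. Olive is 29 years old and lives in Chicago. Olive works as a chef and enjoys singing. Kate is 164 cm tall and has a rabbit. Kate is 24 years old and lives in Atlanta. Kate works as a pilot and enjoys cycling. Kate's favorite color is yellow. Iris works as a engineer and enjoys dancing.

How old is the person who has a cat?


Person with cat is Olive, age 29

29


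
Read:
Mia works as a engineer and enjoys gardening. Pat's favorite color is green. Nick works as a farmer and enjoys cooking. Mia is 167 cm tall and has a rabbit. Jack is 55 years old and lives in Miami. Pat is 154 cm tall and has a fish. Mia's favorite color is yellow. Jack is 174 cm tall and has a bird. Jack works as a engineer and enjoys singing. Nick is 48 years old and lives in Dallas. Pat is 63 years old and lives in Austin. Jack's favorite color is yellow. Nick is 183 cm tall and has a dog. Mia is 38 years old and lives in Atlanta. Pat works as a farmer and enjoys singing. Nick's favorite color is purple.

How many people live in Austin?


Count in Austin: 1

1


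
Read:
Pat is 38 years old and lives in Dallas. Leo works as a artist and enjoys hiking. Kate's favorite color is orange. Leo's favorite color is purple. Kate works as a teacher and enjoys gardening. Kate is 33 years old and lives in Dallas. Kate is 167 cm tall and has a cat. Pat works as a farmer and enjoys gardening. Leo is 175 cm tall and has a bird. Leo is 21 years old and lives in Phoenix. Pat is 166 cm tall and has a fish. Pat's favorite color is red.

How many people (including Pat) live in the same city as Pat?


Pat lives in Dallas. Count = 2

2


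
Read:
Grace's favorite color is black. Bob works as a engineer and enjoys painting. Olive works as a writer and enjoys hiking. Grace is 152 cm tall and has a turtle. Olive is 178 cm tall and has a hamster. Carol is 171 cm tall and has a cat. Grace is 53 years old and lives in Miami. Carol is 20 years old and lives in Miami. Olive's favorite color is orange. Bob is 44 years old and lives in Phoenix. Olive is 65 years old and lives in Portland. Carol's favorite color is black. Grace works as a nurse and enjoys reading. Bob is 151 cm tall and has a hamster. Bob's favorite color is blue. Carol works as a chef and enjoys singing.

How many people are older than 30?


Filter: 3

3


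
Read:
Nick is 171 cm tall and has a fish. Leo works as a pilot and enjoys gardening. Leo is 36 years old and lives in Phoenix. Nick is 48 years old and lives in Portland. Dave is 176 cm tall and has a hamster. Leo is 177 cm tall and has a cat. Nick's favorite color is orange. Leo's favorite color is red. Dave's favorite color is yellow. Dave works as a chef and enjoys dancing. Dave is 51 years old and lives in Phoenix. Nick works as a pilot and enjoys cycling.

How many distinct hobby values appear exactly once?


Unique hobby values: 3

3


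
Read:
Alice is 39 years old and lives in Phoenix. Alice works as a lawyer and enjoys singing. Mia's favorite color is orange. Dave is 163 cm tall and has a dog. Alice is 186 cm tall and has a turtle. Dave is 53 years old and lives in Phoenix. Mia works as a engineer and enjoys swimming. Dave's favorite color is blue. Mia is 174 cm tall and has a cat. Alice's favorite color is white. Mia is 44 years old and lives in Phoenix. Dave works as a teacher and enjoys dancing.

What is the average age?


Sum=136, n=3, avg=45.33

45.33


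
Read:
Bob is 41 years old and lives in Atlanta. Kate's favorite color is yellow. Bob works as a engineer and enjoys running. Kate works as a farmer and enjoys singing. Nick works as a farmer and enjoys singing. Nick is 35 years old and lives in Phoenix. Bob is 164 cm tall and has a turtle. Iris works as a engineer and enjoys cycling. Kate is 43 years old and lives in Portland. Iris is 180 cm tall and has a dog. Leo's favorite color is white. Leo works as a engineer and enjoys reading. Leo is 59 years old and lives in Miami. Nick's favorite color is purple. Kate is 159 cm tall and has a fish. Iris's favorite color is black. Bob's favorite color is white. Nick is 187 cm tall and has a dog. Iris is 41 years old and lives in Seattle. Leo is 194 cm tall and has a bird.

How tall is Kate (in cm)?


Kate is 159 cm tall

159


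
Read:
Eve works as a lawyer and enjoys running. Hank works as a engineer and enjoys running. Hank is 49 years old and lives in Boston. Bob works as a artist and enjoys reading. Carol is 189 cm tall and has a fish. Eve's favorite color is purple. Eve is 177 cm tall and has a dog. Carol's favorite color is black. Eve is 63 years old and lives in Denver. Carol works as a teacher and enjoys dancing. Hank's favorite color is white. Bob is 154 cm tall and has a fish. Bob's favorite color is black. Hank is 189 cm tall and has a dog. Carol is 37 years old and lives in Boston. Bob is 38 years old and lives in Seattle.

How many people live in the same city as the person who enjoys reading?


Person with hobby reading is Bob, city Seattle. Count = 1

1


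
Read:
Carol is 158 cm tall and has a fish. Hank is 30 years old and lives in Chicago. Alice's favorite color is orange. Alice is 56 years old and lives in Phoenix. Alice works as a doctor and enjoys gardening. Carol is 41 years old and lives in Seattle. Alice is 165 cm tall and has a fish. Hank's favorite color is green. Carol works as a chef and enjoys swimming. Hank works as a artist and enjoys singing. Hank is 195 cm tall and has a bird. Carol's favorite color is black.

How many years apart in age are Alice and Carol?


56 vs 41, diff = 15

15
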